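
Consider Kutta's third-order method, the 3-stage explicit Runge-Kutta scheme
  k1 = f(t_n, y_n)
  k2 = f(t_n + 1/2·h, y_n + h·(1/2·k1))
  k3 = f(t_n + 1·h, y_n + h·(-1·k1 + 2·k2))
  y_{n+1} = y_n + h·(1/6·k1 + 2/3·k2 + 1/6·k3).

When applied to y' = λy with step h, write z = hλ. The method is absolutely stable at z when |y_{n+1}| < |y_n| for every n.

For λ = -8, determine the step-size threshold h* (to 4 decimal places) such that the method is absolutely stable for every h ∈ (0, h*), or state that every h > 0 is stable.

Test eqn y'=λy, z=hλ:
  order 3, 3-stage ⇒ R(z)=1+z+z^2/2+z^3/6
  (e.g. R(-1.5)=0.06250, |R|=0.06250)

Solve |R(x)|<1 on ℝ⁻.
x=-1.5: |R|=0.0625
|R(-2.67)|=1.2779 |R(-2.01)|=0.3434 |R(-1.02)|=0.3233
Bisect:
  x_lo=-3.4067 |R|=3.1935  x_hi=-0.0596 |R|=0.9422
  mid=-1.73316 |R|=0.09893 →hi
  mid=-2.56995 |R|=1.09656 →lo
  mid=-2.15155 |R|=0.49695 →hi
  mid=-2.36075 |R|=0.76698 →hi
  mid=-2.46535 |R|=0.92375 →hi
  mid=-2.51765 |R|=1.00808 →lo
  mid=-2.49150 |R|=0.96541 →hi
  mid=-2.50457 |R|=0.98662 →hi
  mid=-2.51111 |R|=0.99732 →hi
  mid=-2.51438 |R|=1.00269 →lo
  ...
  [-2.51275,-2.51254] ⇒ x*=-2.5127
Interval (-2.5127, 0).

(-2.5127,0); λ=-8 ⇒ h* = 0.3141.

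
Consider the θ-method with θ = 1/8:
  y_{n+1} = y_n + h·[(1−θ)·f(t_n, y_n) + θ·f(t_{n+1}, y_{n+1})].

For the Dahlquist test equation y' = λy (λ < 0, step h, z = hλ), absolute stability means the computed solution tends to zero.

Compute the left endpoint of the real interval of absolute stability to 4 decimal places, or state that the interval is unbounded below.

Set f=λy, z=hλ:
  y_{n+1} = y_n + z·[7/8·y_n + 1/8·y_{n+1}] ⇒ (1 − 1/8z)y_{n+1} = (1 + 7/8z)y_n
  so R(z) = (1 + 7/8z)/(1 − 1/8z).

Boundary: |R(x)|=1, x<0.
x=-1.23: |R|=0.0661
R=−1: 1+7/8x = −1+1/8x ⇒ -3/4x=2 ⇒ x=2/(-3/4)=-2.6667
Confirm numerically:
  x=-2.596: |R|=0.95998 <1
  x=-2.535: |R|=0.92501 <1
  x=-2.512: |R|=0.91172 <1
  x=-1.520: |R|=0.27731 <1
  x=-3.144: |R|=1.25700 >1
  x=-2.807: |R|=1.07791 >1
Interval (-2.6667, 0).

z* = -2.6667.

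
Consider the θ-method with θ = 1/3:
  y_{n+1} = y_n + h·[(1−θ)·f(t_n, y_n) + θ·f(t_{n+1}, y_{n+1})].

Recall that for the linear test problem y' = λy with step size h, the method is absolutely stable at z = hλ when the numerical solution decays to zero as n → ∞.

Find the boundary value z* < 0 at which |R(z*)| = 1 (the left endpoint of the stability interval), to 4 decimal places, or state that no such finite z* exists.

Test eqn y'=λy, z=hλ:
  y_{n+1} = y_n + z·[2/3·y_n + 1/3·y_{n+1}] ⇒ (1 − 1/3z)y_{n+1} = (1 + 2/3z)y_n
  R(z) = (1 + 2/3z)/(1 − 1/3z).

Solve |R(x)|<1 on ℝ⁻.
x=-0.84: |R|=0.3437
R=−1: 1+2/3x = −1+1/3x ⇒ -1/3x=2 ⇒ x=2/(-1/3)=-6.0000
Confirm numerically:
  x=-5.924: |R|=0.99148 <1
  x=-4.207: |R|=0.75121 <1
  x=-2.726: |R|=0.42822 <1
  x=-2.520: |R|=0.36957 <1
  x=-6.437: |R|=1.04631 >1
  x=-6.287: |R|=1.03090 >1
  x=-6.121: |R|=1.01327 >1
So |R|<1 on (-6.0000, 0).

z* = -6.0000.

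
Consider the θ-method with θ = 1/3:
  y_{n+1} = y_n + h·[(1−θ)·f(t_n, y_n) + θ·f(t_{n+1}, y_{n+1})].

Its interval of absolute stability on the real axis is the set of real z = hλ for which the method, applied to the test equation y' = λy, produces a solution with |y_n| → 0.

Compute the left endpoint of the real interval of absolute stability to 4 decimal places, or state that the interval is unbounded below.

left endpoint -6.0000.

Set f=λy, z=hλ:
  y_{n+1} = y_n + z·[2/3·y_n + 1/3·y_{n+1}] ⇒ (1 − 1/3z)y_{n+1} = (1 + 2/3z)y_n
  ⇒ R(z) = (1 + 2/3z)/(1 − 1/3z).

Need |R(x)|<1, x<0.
x=-0.42: |R|=0.6316
R=−1: 1+2/3x = −1+1/3x ⇒ -1/3x=2 ⇒ x=2/(-1/3)=-6.0000
Confirm numerically:
  x=-4.631: |R|=0.82060 <1
  x=-3.663: |R|=0.64926 <1
  x=-3.084: |R|=0.52071 <1
  x=-2.631: |R|=0.40170 <1
  x=-6.402: |R|=1.04276 >1
  x=-6.390: |R|=1.04153 >1
Stable set (-6.0000, 0).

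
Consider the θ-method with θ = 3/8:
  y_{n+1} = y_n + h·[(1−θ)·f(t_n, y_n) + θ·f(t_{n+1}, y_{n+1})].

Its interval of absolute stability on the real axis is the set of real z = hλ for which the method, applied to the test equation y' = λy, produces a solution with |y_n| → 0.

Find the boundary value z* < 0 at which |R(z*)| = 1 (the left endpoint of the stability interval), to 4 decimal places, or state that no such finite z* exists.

left endpoint -8.0000.

On y'=λy, z=hλ:
  y_{n+1} = y_n + z·[5/8·y_n + 3/8·y_{n+1}] ⇒ (1 − 3/8z)y_{n+1} = (1 + 5/8z)y_n
  ⇒ R(z) = (1 + 5/8z)/(1 − 3/8z).

Need |R(x)|<1, x<0.
x=-1.45: |R|=0.0607
R=−1: 1+5/8x = −1+3/8x ⇒ -1/4x=2 ⇒ x=2/(-1/4)=-8.0000
Confirm numerically:
  x=-7.660: |R|=0.97805 <1
  x=-6.993: |R|=0.93050 <1
  x=-3.333: |R|=0.48142 <1
  x=-8.493: |R|=1.02945 >1
  x=-8.300: |R|=1.01824 >1
Stable set (-8.0000, 0).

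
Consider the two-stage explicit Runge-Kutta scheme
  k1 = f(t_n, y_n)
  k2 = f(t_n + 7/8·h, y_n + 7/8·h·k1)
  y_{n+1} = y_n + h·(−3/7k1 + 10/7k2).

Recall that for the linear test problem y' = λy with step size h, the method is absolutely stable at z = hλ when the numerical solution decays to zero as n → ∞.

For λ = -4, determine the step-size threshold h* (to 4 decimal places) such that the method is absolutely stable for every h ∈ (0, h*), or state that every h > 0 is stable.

With y'=λy (z=hλ):
  k1=λy_n ⇒ h·k1=z·y_n;  k2=λ(1+7/8z)y_n ⇒ h·k2=z(1+7/8z)y_n
  y_{n+1}/y_n = 1 − 3/7z + 10/7z(1+7/8z) = 1 + z + 5/4z²
  ⇒ R(z) = 1 + z + 5/4z².

Solve |R(x)|<1 on ℝ⁻.
x=-0.34: |R|=0.8045
R=1: x+5/4x²=0 ⇒ x=−4/5=-0.8000; min R=1−1/(4·5/4)=0.8000>−1
Confirm numerically:
  x=-0.698: |R|=0.91100 <1
  x=-0.626: |R|=0.86384 <1
  x=-0.389: |R|=0.80015 <1
  x=-1.395: |R|=2.03753 >1
  x=-1.065: |R|=1.35278 >1
Interval (-0.8000, 0).

(-0.8000,0); λ=-4 ⇒ h* = (4/5)/4 = 0.2000.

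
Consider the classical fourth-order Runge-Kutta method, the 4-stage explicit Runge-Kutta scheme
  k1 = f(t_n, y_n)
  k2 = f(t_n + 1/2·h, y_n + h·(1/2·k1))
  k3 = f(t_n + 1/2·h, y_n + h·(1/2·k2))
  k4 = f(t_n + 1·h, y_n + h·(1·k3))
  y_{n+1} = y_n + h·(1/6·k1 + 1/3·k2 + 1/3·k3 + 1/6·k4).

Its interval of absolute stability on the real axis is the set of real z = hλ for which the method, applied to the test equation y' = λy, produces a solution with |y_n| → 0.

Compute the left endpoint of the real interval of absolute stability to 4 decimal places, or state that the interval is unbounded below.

Test eqn y'=λy, z=hλ:
  order 4, 4-stage ⇒ R(z)=1+z+z^2/2+z^3/6+z^4/24
  (e.g. R(-1.71)=0.27495, |R|=0.27495)

Need |R(x)|<1, x<0.
x=-1.71: |R|=0.2749
|R(-2.13)|=0.3855 |R(-1.09)|=0.3470 |R(-0.92)|=0.4033
Bisect:
  x_lo=-3.5585 |R|=2.9439  x_hi=-0.1626 |R|=0.8499
  mid=-1.86053 |R|=0.29613 →hi
  mid=-2.70949 |R|=0.89160 →hi
  mid=-3.13397 |R|=1.66619 →lo
  mid=-2.92173 |R|=1.22596 →lo
  mid=-2.81561 |R|=1.04668 →lo
  mid=-2.76255 |R|=0.96625 →hi
  mid=-2.78908 |R|=1.00572 →lo
  mid=-2.77581 |R|=0.98580 →hi
  mid=-2.78245 |R|=0.99572 →hi
  ...
  [-2.78535,-2.78514] ⇒ x*=-2.7853
Stable set (-2.7853, 0).

z* = -2.7853.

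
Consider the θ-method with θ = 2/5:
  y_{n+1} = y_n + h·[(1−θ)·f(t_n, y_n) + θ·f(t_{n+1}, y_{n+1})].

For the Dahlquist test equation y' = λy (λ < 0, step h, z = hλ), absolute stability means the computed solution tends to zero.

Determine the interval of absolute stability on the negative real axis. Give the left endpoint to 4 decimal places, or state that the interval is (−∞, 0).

Test eqn y'=λy, z=hλ:
  y_{n+1} = y_n + z·[3/5·y_n + 2/5·y_{n+1}] ⇒ (1 − 2/5z)y_{n+1} = (1 + 3/5z)y_n
  Hence R(z) = (1 + 3/5z)/(1 − 2/5z).

Find x<0 with |R(x)|<1.
x=-1.34: |R|=0.1276
R=−1: 1+3/5x = −1+2/5x ⇒ -1/5x=2 ⇒ x=2/(-1/5)=-10.0000
Confirm numerically:
  x=-9.335: |R|=0.97191 <1
  x=-7.633: |R|=0.88320 <1
  x=-5.697: |R|=0.73753 <1
  x=-10.272: |R|=1.01065 >1
  x=-10.067: |R|=1.00267 >1
  x=-10.047: |R|=1.00187 >1
So |R|<1 on (-10.0000, 0).

z∈(-10.0000,0).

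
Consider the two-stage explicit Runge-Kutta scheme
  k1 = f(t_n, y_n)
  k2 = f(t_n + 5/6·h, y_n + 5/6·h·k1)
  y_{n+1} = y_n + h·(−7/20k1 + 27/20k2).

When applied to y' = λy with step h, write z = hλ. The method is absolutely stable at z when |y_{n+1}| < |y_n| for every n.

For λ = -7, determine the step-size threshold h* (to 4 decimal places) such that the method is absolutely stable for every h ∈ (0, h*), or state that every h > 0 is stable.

(-0.8889,0); λ=-7 ⇒ h* = (8/9)/7 = 0.1270.

On y'=λy, z=hλ:
  k1=λy_n ⇒ h·k1=z·y_n;  k2=λ(1+5/6z)y_n ⇒ h·k2=z(1+5/6z)y_n
  y_{n+1}/y_n = 1 − 7/20z + 27/20z(1+5/6z) = 1 + z + 9/8z²
  R(z) = 1 + z + 9/8z².

Boundary: |R(x)|=1, x<0.
x=-0.73: |R|=0.8695
R=1: x+9/8x²=0 ⇒ x=−8/9=-0.8889; min R=1−1/(4·9/8)=0.7778>−1
Confirm numerically:
  x=-0.852: |R|=0.96464 <1
  x=-0.653: |R|=0.82671 <1
  x=-0.422: |R|=0.77834 <1
  x=-1.291: |R|=1.58402 >1
  x=-1.022: |R|=1.15304 >1
  x=-0.940: |R|=1.05405 >1
Stable set (-0.8889, 0).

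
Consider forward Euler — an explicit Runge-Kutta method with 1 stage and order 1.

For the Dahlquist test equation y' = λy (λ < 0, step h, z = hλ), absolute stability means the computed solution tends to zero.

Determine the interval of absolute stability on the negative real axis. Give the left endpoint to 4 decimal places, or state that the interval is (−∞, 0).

(-2.0000, 0).

On y'=λy, z=hλ:
  order 1, 1-stage ⇒ R(z)=1+z
  (e.g. R(-1.78)=-0.78000, |R|=0.78000)

Find x<0 with |R(x)|<1.
x=-1.78: |R|=0.7800
|R(-2.37)|=1.3700 |R(-0.83)|=0.1700 |R(-0.76)|=0.2400
Bisect:
  x_lo=-2.8586 |R|=1.8586  x_hi=-0.2264 |R|=0.7736
  mid=-1.54250 |R|=0.54250 →hi
  mid=-2.20057 |R|=1.20057 →lo
  mid=-1.87153 |R|=0.87153 →hi
  mid=-2.03605 |R|=1.03605 →lo
  mid=-1.95379 |R|=0.95379 →hi
  mid=-1.99492 |R|=0.99492 →hi
  mid=-2.01548 |R|=1.01548 →lo
  mid=-2.00520 |R|=1.00520 →lo
  ...
  [-2.00006,-1.99990] ⇒ x*=-2.0000
Stable set (-2.0000, 0).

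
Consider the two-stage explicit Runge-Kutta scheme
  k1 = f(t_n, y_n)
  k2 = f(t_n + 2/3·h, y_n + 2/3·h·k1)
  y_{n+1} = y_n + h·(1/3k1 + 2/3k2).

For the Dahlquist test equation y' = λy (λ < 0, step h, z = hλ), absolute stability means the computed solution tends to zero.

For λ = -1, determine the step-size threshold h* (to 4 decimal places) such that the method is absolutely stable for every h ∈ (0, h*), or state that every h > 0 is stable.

On y'=λy, z=hλ:
  k1=λy_n ⇒ h·k1=z·y_n;  k2=λ(1+2/3z)y_n ⇒ h·k2=z(1+2/3z)y_n
  y_{n+1}/y_n = 1 + 1/3z + 2/3z(1+2/3z) = 1 + z + 4/9z²
  R(z) = 1 + z + 4/9z².

Need |R(x)|<1, x<0.
x=-0.89: |R|=0.4620
R=1: x+4/9x²=0 ⇒ x=−9/4=-2.2500; min R=1−1/(4·4/9)=0.4375>−1
Confirm numerically:
  x=-1.194: |R|=0.43962 <1
  x=-0.938: |R|=0.45304 <1
  x=-0.916: |R|=0.45691 <1
  x=-2.813: |R|=1.70388 >1
  x=-2.634: |R|=1.44954 >1
  x=-2.381: |R|=1.13863 >1
So |R|<1 on (-2.2500, 0).

(-2.2500,0); λ=-1 ⇒ h* = (9/4)/1 = 2.2500.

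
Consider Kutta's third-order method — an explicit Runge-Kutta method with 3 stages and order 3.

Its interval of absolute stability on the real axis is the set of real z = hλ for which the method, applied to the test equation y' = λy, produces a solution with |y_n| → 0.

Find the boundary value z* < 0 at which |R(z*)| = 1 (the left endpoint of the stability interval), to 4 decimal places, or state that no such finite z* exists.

Set f=λy, z=hλ:
  order 3, 3-stage ⇒ R(z)=1+z+z^2/2+z^3/6
  (e.g. R(-0.5)=0.60417, |R|=0.60417)

Need |R(x)|<1, x<0.
x=-0.5: |R|=0.6042
|R(-2.32)|=0.7100 |R(-2.31)|=0.6963 |R(-0.62)|=0.5325
Bisect:
  x_lo=-3.3044 |R|=2.8582  x_hi=-0.2934 |R|=0.7454
  mid=-1.79889 |R|=0.15109 →hi
  mid=-2.55162 |R|=1.06507 →lo
  mid=-2.17526 |R|=0.52484 →hi
  mid=-2.36344 |R|=0.77082 →hi
  mid=-2.45753 |R|=0.91149 →hi
  mid=-2.50458 |R|=0.98662 →hi
  mid=-2.52810 |R|=1.02542 →lo
  mid=-2.51634 |R|=1.00592 →lo
  ...
  [-2.51285,-2.51266] ⇒ x*=-2.5127
Stable set (-2.5127, 0).

z* = -2.5127.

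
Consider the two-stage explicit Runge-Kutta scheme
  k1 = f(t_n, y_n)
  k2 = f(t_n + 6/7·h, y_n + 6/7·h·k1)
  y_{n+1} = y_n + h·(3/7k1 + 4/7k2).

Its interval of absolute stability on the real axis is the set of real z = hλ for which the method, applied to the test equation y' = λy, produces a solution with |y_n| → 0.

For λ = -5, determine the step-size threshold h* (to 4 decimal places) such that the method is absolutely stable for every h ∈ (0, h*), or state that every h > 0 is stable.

(-2.0417,0); λ=-5 ⇒ h* = (49/24)/5 = 0.4083.

Set f=λy, z=hλ:
  k1=λy_n ⇒ h·k1=z·y_n;  k2=λ(1+6/7z)y_n ⇒ h·k2=z(1+6/7z)y_n
  y_{n+1}/y_n = 1 + 3/7z + 4/7z(1+6/7z) = 1 + z + 24/49z²
  Hence R(z) = 1 + z + 24/49z².

Find x<0 with |R(x)|<1.
x=-1.53: |R|=0.6166
R=1: x+24/49x²=0 ⇒ x=−49/24=-2.0417; min R=1−1/(4·24/49)=0.4896>−1
Confirm numerically:
  x=-2.007: |R|=0.96592 <1
  x=-1.798: |R|=0.78541 <1
  x=-1.654: |R|=0.68594 <1
  x=-2.545: |R|=1.62742 >1
  x=-2.160: |R|=1.12519 >1
So |R|<1 on (-2.0417, 0).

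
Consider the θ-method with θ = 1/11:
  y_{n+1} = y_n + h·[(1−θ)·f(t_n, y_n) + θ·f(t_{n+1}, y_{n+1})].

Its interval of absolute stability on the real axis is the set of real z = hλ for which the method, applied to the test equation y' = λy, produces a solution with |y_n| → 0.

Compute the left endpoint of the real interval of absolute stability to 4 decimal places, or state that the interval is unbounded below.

left endpoint -2.4444.

Test eqn y'=λy, z=hλ:
  y_{n+1} = y_n + z·[10/11·y_n + 1/11·y_{n+1}] ⇒ (1 − 1/11z)y_{n+1} = (1 + 10/11z)y_n
  R(z) = (1 + 10/11z)/(1 − 1/11z).

Need |R(x)|<1, x<0.
x=-0.47: |R|=0.5493
R=−1: 1+10/11x = −1+1/11x ⇒ -9/11x=2 ⇒ x=2/(-9/11)=-2.4444
Confirm numerically:
  x=-1.684: |R|=0.46042 <1
  x=-1.492: |R|=0.31380 <1
  x=-1.188: |R|=0.07220 <1
  x=-3.011: |R|=1.36393 >1
  x=-2.991: |R|=1.35158 >1
  x=-2.651: |R|=1.13618 >1
Stable set (-2.4444, 0).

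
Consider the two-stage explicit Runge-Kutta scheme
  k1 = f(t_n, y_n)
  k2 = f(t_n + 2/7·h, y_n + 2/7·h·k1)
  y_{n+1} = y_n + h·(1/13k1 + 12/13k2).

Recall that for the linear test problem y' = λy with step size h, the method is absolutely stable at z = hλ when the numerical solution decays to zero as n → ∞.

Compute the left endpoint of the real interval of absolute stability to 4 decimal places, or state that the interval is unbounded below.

Test eqn y'=λy, z=hλ:
  k1=λy_n ⇒ h·k1=z·y_n;  k2=λ(1+2/7z)y_n ⇒ h·k2=z(1+2/7z)y_n
  y_{n+1}/y_n = 1 + 1/13z + 12/13z(1+2/7z) = 1 + z + 24/91z²
  so R(z) = 1 + z + 24/91z².

Find x<0 with |R(x)|<1.
x=-1.5: |R|=0.0934
R=1: x+24/91x²=0 ⇒ x=−91/24=-3.7917; min R=1−1/(4·24/91)=0.0521>−1
Confirm numerically:
  x=-3.644: |R|=0.85808 <1
  x=-2.946: |R|=0.34294 <1
  x=-1.788: |R|=0.05515 <1
  x=-4.235: |R|=1.49517 >1
  x=-4.157: |R|=1.40053 >1
Stable set (-3.7917, 0).

left endpoint -3.7917.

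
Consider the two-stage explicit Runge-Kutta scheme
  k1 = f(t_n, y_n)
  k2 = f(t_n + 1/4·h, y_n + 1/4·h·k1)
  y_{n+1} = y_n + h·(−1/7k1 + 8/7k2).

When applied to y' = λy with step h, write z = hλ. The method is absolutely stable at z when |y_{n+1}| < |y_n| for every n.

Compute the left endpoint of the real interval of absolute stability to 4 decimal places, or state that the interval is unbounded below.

On y'=λy, z=hλ:
  k1=λy_n ⇒ h·k1=z·y_n;  k2=λ(1+1/4z)y_n ⇒ h·k2=z(1+1/4z)y_n
  y_{n+1}/y_n = 1 − 1/7z + 8/7z(1+1/4z) = 1 + z + 2/7z²
  R(z) = 1 + z + 2/7z².

Boundary: |R(x)|=1, x<0.
x=-0.93: |R|=0.3171
R=1: x+2/7x²=0 ⇒ x=−7/2=-3.5000; min R=1−1/(4·2/7)=0.1250>−1
Confirm numerically:
  x=-2.698: |R|=0.38177 <1
  x=-2.612: |R|=0.33730 <1
  x=-1.729: |R|=0.12513 <1
  x=-1.669: |R|=0.12687 <1
  x=-4.041: |R|=1.62462 >1
  x=-3.652: |R|=1.15860 >1
Stable set (-3.5000, 0).

z* = -3.5000.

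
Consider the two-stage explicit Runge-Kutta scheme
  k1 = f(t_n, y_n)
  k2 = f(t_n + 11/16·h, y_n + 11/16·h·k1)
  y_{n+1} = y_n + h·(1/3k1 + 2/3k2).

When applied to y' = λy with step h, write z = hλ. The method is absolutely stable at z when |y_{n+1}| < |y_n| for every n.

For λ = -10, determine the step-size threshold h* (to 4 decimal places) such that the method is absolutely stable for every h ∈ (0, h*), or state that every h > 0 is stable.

(-2.1818,0); λ=-10 ⇒ h* = (24/11)/10 = 0.2182.

Test eqn y'=λy, z=hλ:
  k1=λy_n ⇒ h·k1=z·y_n;  k2=λ(1+11/16z)y_n ⇒ h·k2=z(1+11/16z)y_n
  y_{n+1}/y_n = 1 + 1/3z + 2/3z(1+11/16z) = 1 + z + 11/24z²
  Hence R(z) = 1 + z + 11/24z².

Find x<0 with |R(x)|<1.
x=-0.3: |R|=0.7412
R=1: x+11/24x²=0 ⇒ x=−24/11=-2.1818; min R=1−1/(4·11/24)=0.4545>−1
Confirm numerically:
  x=-1.764: |R|=0.66219 <1
  x=-1.451: |R|=0.51398 <1
  x=-1.003: |R|=0.45809 <1
  x=-1.001: |R|=0.45825 <1
  x=-2.295: |R|=1.11905 >1
  x=-2.220: |R|=1.03885 >1
So |R|<1 on (-2.1818, 0).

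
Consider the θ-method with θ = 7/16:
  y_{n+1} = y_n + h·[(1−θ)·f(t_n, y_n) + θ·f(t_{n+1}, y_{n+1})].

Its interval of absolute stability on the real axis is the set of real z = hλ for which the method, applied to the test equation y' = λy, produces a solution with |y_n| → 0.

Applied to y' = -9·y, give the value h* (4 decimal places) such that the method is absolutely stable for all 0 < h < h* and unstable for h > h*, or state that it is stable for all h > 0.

(-16.0000,0); λ=-9 ⇒ h* = (16)/9 = 1.7778.

Test eqn y'=λy, z=hλ:
  y_{n+1} = y_n + z·[9/16·y_n + 7/16·y_{n+1}] ⇒ (1 − 7/16z)y_{n+1} = (1 + 9/16z)y_n
  R(z) = (1 + 9/16z)/(1 − 7/16z).

Find x<0 with |R(x)|<1.
x=-1.56: |R|=0.0728
R=−1: 1+9/16x = −1+7/16x ⇒ -1/8x=2 ⇒ x=2/(-1/8)=-16.0000
Confirm numerically:
  x=-15.173: |R|=0.98647 <1
  x=-13.296: |R|=0.95042 <1
  x=-6.467: |R|=0.68881 <1
  x=-16.204: |R|=1.00315 >1
  x=-16.147: |R|=1.00228 >1
So |R|<1 on (-16.0000, 0).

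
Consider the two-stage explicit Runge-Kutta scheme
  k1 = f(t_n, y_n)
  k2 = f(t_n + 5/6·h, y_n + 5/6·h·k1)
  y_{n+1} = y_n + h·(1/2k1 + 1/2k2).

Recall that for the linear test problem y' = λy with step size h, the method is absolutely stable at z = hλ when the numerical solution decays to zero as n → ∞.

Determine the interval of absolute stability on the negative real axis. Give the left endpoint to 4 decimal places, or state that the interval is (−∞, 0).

On y'=λy, z=hλ:
  k1=λy_n ⇒ h·k1=z·y_n;  k2=λ(1+5/6z)y_n ⇒ h·k2=z(1+5/6z)y_n
  y_{n+1}/y_n = 1 + 1/2z + 1/2z(1+5/6z) = 1 + z + 5/12z²
  Hence R(z) = 1 + z + 5/12z².

Find x<0 with |R(x)|<1.
x=-1.11: |R|=0.4034
R=1: x+5/12x²=0 ⇒ x=−12/5=-2.4000; min R=1−1/(4·5/12)=0.4000>−1
Confirm numerically:
  x=-1.968: |R|=0.64576 <1
  x=-1.696: |R|=0.50251 <1
  x=-1.085: |R|=0.40551 <1
  x=-2.579: |R|=1.19235 >1
  x=-2.563: |R|=1.17407 >1
So |R|<1 on (-2.4000, 0).

(-2.4000, 0).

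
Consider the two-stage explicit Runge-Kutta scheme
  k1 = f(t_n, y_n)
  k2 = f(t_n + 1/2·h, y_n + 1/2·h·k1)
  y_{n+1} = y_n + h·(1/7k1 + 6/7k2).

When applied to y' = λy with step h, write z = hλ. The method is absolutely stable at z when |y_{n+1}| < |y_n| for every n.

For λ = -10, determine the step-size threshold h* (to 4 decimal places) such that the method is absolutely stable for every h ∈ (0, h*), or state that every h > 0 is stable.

On y'=λy, z=hλ:
  k1=λy_n ⇒ h·k1=z·y_n;  k2=λ(1+1/2z)y_n ⇒ h·k2=z(1+1/2z)y_n
  y_{n+1}/y_n = 1 + 1/7z + 6/7z(1+1/2z) = 1 + z + 3/7z²
  so R(z) = 1 + z + 3/7z².

Solve |R(x)|<1 on ℝ⁻.
x=-1.19: |R|=0.4169
R=1: x+3/7x²=0 ⇒ x=−7/3=-2.3333; min R=1−1/(4·3/7)=0.4167>−1
Confirm numerically:
  x=-1.626: |R|=0.50709 <1
  x=-1.499: |R|=0.46400 <1
  x=-1.206: |R|=0.41733 <1
  x=-2.723: |R|=1.45474 >1
  x=-2.534: |R|=1.21792 >1
  x=-2.396: |R|=1.06435 >1
Interval (-2.3333, 0).

(-2.3333,0); λ=-10 ⇒ h* = (7/3)/10 = 0.2333.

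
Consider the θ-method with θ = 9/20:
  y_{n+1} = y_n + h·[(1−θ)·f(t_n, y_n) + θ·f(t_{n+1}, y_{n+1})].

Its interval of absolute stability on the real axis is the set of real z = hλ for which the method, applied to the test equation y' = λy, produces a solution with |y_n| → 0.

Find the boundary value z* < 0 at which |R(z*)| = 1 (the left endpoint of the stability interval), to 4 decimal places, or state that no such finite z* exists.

z* = -20.0000.

With y'=λy (z=hλ):
  y_{n+1} = y_n + z·[11/20·y_n + 9/20·y_{n+1}] ⇒ (1 − 9/20z)y_{n+1} = (1 + 11/20z)y_n
  so R(z) = (1 + 11/20z)/(1 − 9/20z).

Find x<0 with |R(x)|<1.
x=-1.33: |R|=0.1680
R=−1: 1+11/20x = −1+9/20x ⇒ -1/10x=2 ⇒ x=2/(-1/10)=-20.0000
Confirm numerically:
  x=-19.419: |R|=0.99403 <1
  x=-19.180: |R|=0.99149 <1
  x=-12.177: |R|=0.87927 <1
  x=-10.773: |R|=0.84222 <1
  x=-20.291: |R|=1.00287 >1
  x=-20.102: |R|=1.00102 >1
So |R|<1 on (-20.0000, 0).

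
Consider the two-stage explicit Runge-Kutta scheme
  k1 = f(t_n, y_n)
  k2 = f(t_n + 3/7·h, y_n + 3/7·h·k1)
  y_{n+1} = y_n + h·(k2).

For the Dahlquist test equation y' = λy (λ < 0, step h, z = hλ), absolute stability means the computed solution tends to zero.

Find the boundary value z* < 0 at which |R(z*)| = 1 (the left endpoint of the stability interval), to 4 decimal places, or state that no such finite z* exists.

left endpoint -2.3333.

Set f=λy, z=hλ:
  k1=λy_n ⇒ h·k1=z·y_n;  k2=λ(1+3/7z)y_n ⇒ h·k2=z(1+3/7z)y_n
  y_{n+1}/y_n = 1 + z(1+3/7z) = 1 + z + 3/7z²
  so R(z) = 1 + z + 3/7z².

Need |R(x)|<1, x<0.
x=-1.24: |R|=0.4190
R=1: x+3/7x²=0 ⇒ x=−7/3=-2.3333; min R=1−1/(4·3/7)=0.4167>−1
Confirm numerically:
  x=-2.216: |R|=0.88857 <1
  x=-1.831: |R|=0.60581 <1
  x=-1.694: |R|=0.53584 <1
  x=-1.543: |R|=0.47736 <1
  x=-2.843: |R|=1.62099 >1
  x=-2.667: |R|=1.38138 >1
Interval (-2.3333, 0).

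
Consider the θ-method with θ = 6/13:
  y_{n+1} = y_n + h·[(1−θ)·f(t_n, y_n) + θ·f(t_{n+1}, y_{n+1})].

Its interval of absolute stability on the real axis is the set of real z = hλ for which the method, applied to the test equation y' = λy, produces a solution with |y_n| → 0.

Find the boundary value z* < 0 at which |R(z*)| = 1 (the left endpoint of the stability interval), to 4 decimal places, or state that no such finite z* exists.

On y'=λy, z=hλ:
  y_{n+1} = y_n + z·[7/13·y_n + 6/13·y_{n+1}] ⇒ (1 − 6/13z)y_{n+1} = (1 + 7/13z)y_n
  so R(z) = (1 + 7/13z)/(1 − 6/13z).

Find x<0 with |R(x)|<1.
x=-1.52: |R|=0.1067
R=−1: 1+7/13x = −1+6/13x ⇒ -1/13x=2 ⇒ x=2/(-1/13)=-26.0000
Confirm numerically:
  x=-20.047: |R|=0.95534 <1
  x=-16.448: |R|=0.91448 <1
  x=-12.705: |R|=0.85100 <1
  x=-26.244: |R|=1.00143 >1
  x=-26.237: |R|=1.00139 >1
  x=-26.109: |R|=1.00064 >1
So |R|<1 on (-26.0000, 0).

z* = -26.0000.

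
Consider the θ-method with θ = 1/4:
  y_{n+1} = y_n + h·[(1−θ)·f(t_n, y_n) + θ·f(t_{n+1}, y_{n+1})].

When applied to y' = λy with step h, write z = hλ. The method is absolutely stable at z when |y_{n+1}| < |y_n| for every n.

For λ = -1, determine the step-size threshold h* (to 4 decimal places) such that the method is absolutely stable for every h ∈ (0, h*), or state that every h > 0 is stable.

(-4.0000,0); λ=-1 ⇒ h* = (4)/1 = 4.0000.

Set f=λy, z=hλ:
  y_{n+1} = y_n + z·[3/4·y_n + 1/4·y_{n+1}] ⇒ (1 − 1/4z)y_{n+1} = (1 + 3/4z)y_n
  R(z) = (1 + 3/4z)/(1 − 1/4z).

Solve |R(x)|<1 on ℝ⁻.
x=-1.36: |R|=0.0149
R=−1: 1+3/4x = −1+1/4x ⇒ -1/2x=2 ⇒ x=2/(-1/2)=-4.0000
Confirm numerically:
  x=-3.923: |R|=0.98056 <1
  x=-2.823: |R|=0.65499 <1
  x=-1.976: |R|=0.32262 <1
  x=-4.493: |R|=1.11610 >1
  x=-4.190: |R|=1.04640 >1
Interval (-4.0000, 0).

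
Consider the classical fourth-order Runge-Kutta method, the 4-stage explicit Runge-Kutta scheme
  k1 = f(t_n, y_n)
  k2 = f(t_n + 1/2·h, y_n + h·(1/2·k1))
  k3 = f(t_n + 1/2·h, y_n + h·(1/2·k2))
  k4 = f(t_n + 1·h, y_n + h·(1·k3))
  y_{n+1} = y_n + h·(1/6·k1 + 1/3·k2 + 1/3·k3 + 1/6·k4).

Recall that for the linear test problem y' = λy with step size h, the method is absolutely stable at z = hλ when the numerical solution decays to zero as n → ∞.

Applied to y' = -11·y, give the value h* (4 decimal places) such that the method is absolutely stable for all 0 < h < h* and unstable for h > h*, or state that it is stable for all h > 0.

(-2.7853,0); λ=-11 ⇒ h* = 0.2532.

With y'=λy (z=hλ):
  order 4, 4-stage ⇒ R(z)=1+z+z^2/2+z^3/6+z^4/24
  (e.g. R(-1.13)=0.33590, |R|=0.33590)

Need |R(x)|<1, x<0.
x=-1.13: |R|=0.3359
|R(-2.52)|=0.6683 |R(-2.16)|=0.4002 |R(-2.03)|=0.3438
Bisect:
  x_lo=-3.3416 |R|=2.2179  x_hi=-0.2910 |R|=0.7475
  mid=-1.81629 |R|=0.28799 →hi
  mid=-2.57895 |R|=0.73093 →hi
  mid=-2.96027 |R|=1.29750 →lo
  mid=-2.76961 |R|=0.97661 →hi
  mid=-2.86494 |R|=1.12688 →lo
  mid=-2.81728 |R|=1.04930 →lo
  mid=-2.79344 |R|=1.01236 →lo
  ...
  [-2.78544,-2.78525] ⇒ x*=-2.7853
Stable set (-2.7853, 0).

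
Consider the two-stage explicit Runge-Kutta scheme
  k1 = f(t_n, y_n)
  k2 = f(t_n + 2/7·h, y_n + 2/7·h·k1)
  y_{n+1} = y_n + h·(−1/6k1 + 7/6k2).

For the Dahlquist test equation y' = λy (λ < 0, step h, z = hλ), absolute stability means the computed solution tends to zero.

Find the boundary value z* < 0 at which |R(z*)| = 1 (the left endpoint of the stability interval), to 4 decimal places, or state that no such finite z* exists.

left endpoint -3.0000.

Set f=λy, z=hλ:
  k1=λy_n ⇒ h·k1=z·y_n;  k2=λ(1+2/7z)y_n ⇒ h·k2=z(1+2/7z)y_n
  y_{n+1}/y_n = 1 − 1/6z + 7/6z(1+2/7z) = 1 + z + 1/3z²
  so R(z) = 1 + z + 1/3z².

Solve |R(x)|<1 on ℝ⁻.
x=-0.5: |R|=0.5833
R=1: x+1/3x²=0 ⇒ x=−3=-3.0000; min R=1−1/(4·1/3)=0.2500>−1
Confirm numerically:
  x=-1.478: |R|=0.25016 <1
  x=-1.324: |R|=0.26033 <1
  x=-1.244: |R|=0.27185 <1
  x=-3.316: |R|=1.34929 >1
  x=-3.257: |R|=1.27902 >1
  x=-3.149: |R|=1.15640 >1
Stable set (-3.0000, 0).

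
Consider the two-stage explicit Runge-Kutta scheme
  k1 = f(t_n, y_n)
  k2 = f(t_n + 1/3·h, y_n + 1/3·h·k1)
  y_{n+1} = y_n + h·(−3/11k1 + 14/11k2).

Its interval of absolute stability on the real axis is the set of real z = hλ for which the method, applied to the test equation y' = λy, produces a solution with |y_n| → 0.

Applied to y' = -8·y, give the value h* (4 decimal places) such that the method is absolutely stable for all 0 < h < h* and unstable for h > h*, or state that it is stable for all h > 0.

With y'=λy (z=hλ):
  k1=λy_n ⇒ h·k1=z·y_n;  k2=λ(1+1/3z)y_n ⇒ h·k2=z(1+1/3z)y_n
  y_{n+1}/y_n = 1 − 3/11z + 14/11z(1+1/3z) = 1 + z + 14/33z²
  R(z) = 1 + z + 14/33z².

Find x<0 with |R(x)|<1.
x=-0.81: |R|=0.4683
R=1: x+14/33x²=0 ⇒ x=−33/14=-2.3571; min R=1−1/(4·14/33)=0.4107>−1
Confirm numerically:
  x=-1.856: |R|=0.60540 <1
  x=-1.422: |R|=0.43585 <1
  x=-1.279: |R|=0.41499 <1
  x=-0.989: |R|=0.42596 <1
  x=-2.660: |R|=1.34177 >1
  x=-2.429: |R|=1.07405 >1
Stable set (-2.3571, 0).

(-2.3571,0); λ=-8 ⇒ h* = (33/14)/8 = 0.2946.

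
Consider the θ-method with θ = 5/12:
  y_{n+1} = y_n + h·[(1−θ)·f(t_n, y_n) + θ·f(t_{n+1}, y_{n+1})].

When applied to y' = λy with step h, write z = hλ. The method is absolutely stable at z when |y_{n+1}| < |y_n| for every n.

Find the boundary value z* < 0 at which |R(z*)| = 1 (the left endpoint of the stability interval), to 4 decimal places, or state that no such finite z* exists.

With y'=λy (z=hλ):
  y_{n+1} = y_n + z·[7/12·y_n + 5/12·y_{n+1}] ⇒ (1 − 5/12z)y_{n+1} = (1 + 7/12z)y_n
  ⇒ R(z) = (1 + 7/12z)/(1 − 5/12z).

Boundary: |R(x)|=1, x<0.
x=-0.43: |R|=0.6353
R=−1: 1+7/12x = −1+5/12x ⇒ -1/6x=2 ⇒ x=2/(-1/6)=-12.0000
Confirm numerically:
  x=-8.773: |R|=0.88447 <1
  x=-8.185: |R|=0.85583 <1
  x=-5.931: |R|=0.70861 <1
  x=-5.629: |R|=0.68260 <1
  x=-12.478: |R|=1.01285 >1
  x=-12.160: |R|=1.00440 >1
Stable set (-12.0000, 0).

left endpoint -12.0000.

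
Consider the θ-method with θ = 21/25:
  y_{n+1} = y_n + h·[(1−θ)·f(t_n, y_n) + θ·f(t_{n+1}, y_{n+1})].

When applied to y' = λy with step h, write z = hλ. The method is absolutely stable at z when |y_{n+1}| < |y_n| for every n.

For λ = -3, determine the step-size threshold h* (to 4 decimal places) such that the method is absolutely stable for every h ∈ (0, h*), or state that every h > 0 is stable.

interval (−∞, 0). Any h>0 works for λ=-3.

With y'=λy (z=hλ):
  y_{n+1} = y_n + z·[4/25·y_n + 21/25·y_{n+1}] ⇒ (1 − 21/25z)y_{n+1} = (1 + 4/25z)y_n
  so R(z) = (1 + 4/25z)/(1 − 21/25z).

Boundary: |R(x)|=1, x<0.
x=-1.64: |R|=0.3102
x=-2: |R|=0.2537
x=-10: |R|=0.0638
x=-100: |R|=0.1765
θ=21/25≥1/2 ⇒ |1+4/25x|<|1−21/25x| ∀x<0 ⇒ stable on all of ℝ⁻.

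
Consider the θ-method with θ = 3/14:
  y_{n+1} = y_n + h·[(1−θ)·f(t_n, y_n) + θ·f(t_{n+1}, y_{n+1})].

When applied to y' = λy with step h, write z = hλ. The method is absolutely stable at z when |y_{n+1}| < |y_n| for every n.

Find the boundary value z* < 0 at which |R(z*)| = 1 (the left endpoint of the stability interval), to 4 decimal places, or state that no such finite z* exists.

left endpoint -3.5000.

Set f=λy, z=hλ:
  y_{n+1} = y_n + z·[11/14·y_n + 3/14·y_{n+1}] ⇒ (1 − 3/14z)y_{n+1} = (1 + 11/14z)y_n
  Hence R(z) = (1 + 11/14z)/(1 − 3/14z).

Solve |R(x)|<1 on ℝ⁻.
x=-0.95: |R|=0.2107
R=−1: 1+11/14x = −1+3/14x ⇒ -4/7x=2 ⇒ x=2/(-4/7)=-3.5000
Confirm numerically:
  x=-3.354: |R|=0.95146 <1
  x=-2.969: |R|=0.81455 <1
  x=-2.478: |R|=0.61855 <1
  x=-2.162: |R|=0.47750 <1
  x=-3.915: |R|=1.12896 >1
  x=-3.634: |R|=1.04305 >1
  x=-3.583: |R|=1.02683 >1
Stable set (-3.5000, 0).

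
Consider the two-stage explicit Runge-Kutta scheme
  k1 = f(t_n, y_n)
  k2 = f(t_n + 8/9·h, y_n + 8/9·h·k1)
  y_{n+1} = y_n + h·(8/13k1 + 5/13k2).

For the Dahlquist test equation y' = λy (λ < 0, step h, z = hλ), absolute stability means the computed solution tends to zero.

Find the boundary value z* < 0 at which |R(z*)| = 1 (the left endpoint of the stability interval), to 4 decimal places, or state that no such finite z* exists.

left endpoint -2.9250.

Set f=λy, z=hλ:
  k1=λy_n ⇒ h·k1=z·y_n;  k2=λ(1+8/9z)y_n ⇒ h·k2=z(1+8/9z)y_n
  y_{n+1}/y_n = 1 + 8/13z + 5/13z(1+8/9z) = 1 + z + 40/117z²
  Hence R(z) = 1 + z + 40/117z².

Find x<0 with |R(x)|<1.
x=-1.39: |R|=0.2705
R=1: x+40/117x²=0 ⇒ x=−117/40=-2.9250; min R=1−1/(4·40/117)=0.2687>−1
Confirm numerically:
  x=-2.845: |R|=0.92219 <1
  x=-1.677: |R|=0.28448 <1
  x=-1.289: |R|=0.27904 <1
  x=-3.454: |R|=1.62467 >1
  x=-3.006: |R|=1.08324 >1
Stable set (-2.9250, 0).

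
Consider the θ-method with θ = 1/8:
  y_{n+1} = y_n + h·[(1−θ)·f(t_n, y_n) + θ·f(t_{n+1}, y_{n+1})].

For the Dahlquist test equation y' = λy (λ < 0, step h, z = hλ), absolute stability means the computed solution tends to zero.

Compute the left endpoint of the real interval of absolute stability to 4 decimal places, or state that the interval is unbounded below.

left endpoint -2.6667.

Test eqn y'=λy, z=hλ:
  y_{n+1} = y_n + z·[7/8·y_n + 1/8·y_{n+1}] ⇒ (1 − 1/8z)y_{n+1} = (1 + 7/8z)y_n
  Hence R(z) = (1 + 7/8z)/(1 − 1/8z).

Boundary: |R(x)|=1, x<0.
x=-0.64: |R|=0.4074
R=−1: 1+7/8x = −1+1/8x ⇒ -3/4x=2 ⇒ x=2/(-3/4)=-2.6667
Confirm numerically:
  x=-2.490: |R|=0.89895 <1
  x=-2.341: |R|=0.81104 <1
  x=-2.048: |R|=0.63057 <1
  x=-1.879: |R|=0.52161 <1
  x=-2.923: |R|=1.14080 >1
  x=-2.871: |R|=1.11278 >1
Interval (-2.6667, 0).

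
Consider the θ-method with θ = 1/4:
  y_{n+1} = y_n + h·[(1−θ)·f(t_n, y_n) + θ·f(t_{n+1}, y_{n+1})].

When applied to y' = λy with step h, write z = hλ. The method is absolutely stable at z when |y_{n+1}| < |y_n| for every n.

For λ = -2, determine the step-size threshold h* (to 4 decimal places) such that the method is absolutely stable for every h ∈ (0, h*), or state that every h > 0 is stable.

(-4.0000,0); λ=-2 ⇒ h* = (4)/2 = 2.0000.

With y'=λy (z=hλ):
  y_{n+1} = y_n + z·[3/4·y_n + 1/4·y_{n+1}] ⇒ (1 − 1/4z)y_{n+1} = (1 + 3/4z)y_n
  so R(z) = (1 + 3/4z)/(1 − 1/4z).

Find x<0 with |R(x)|<1.
x=-1.64: |R|=0.1631
R=−1: 1+3/4x = −1+1/4x ⇒ -1/2x=2 ⇒ x=2/(-1/2)=-4.0000
Confirm numerically:
  x=-3.238: |R|=0.78944 <1
  x=-3.162: |R|=0.76599 <1
  x=-2.243: |R|=0.43713 <1
  x=-4.464: |R|=1.10964 >1
  x=-4.435: |R|=1.10314 >1
Interval (-4.0000, 0).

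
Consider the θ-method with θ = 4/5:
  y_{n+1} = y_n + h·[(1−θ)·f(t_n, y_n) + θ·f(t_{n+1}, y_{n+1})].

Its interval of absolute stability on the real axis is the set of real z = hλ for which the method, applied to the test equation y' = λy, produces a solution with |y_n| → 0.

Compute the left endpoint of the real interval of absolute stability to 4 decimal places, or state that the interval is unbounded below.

Test eqn y'=λy, z=hλ:
  y_{n+1} = y_n + z·[1/5·y_n + 4/5·y_{n+1}] ⇒ (1 − 4/5z)y_{n+1} = (1 + 1/5z)y_n
  R(z) = (1 + 1/5z)/(1 − 4/5z).

Solve |R(x)|<1 on ℝ⁻.
x=-1.15: |R|=0.4010
x=-2: |R|=0.2308
x=-10: |R|=0.1111
x=-100: |R|=0.2346
θ=4/5≥1/2 ⇒ |1+1/5x|<|1−4/5x| ∀x<0 ⇒ stable on all of ℝ⁻.

unbounded; (−∞, 0).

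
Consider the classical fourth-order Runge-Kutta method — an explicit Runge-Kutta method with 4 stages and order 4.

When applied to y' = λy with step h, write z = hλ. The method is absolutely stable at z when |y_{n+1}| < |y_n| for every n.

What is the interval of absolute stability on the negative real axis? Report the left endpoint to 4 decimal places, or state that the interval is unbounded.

z∈(-2.7853,0).

Set f=λy, z=hλ:
  order 4, 4-stage ⇒ R(z)=1+z+z^2/2+z^3/6+z^4/24
  (e.g. R(-1.14)=0.33325, |R|=0.33325)

Need |R(x)|<1, x<0.
x=-1.14: |R|=0.3332
|R(-2.24)|=0.4446 |R(-2.04)|=0.3475 |R(-1.56)|=0.2708
Bisect:
  x_lo=-3.5163 |R|=2.7895  x_hi=-0.1943 |R|=0.8234
  mid=-1.85530 |R|=0.29508 →hi
  mid=-2.68579 |R|=0.86005 →hi
  mid=-3.10103 |R|=1.59016 →lo
  mid=-2.89341 |R|=1.17562 →lo
  mid=-2.78960 |R|=1.00651 →lo
  mid=-2.73769 |R|=0.93057 →hi
  mid=-2.76364 |R|=0.96785 →hi
  ...
  [-2.78534,-2.78514] ⇒ x*=-2.7853
Stable set (-2.7853, 0).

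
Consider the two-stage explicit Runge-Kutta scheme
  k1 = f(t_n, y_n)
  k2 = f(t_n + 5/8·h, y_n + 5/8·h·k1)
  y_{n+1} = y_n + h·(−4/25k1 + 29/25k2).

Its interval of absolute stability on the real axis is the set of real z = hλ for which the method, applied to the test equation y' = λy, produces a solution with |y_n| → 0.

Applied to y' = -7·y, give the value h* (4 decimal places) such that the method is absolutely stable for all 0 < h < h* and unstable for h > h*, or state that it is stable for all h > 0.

Set f=λy, z=hλ:
  k1=λy_n ⇒ h·k1=z·y_n;  k2=λ(1+5/8z)y_n ⇒ h·k2=z(1+5/8z)y_n
  y_{n+1}/y_n = 1 − 4/25z + 29/25z(1+5/8z) = 1 + z + 29/40z²
  ⇒ R(z) = 1 + z + 29/40z².

Solve |R(x)|<1 on ℝ⁻.
x=-0.81: |R|=0.6657
R=1: x+29/40x²=0 ⇒ x=−40/29=-1.3793; min R=1−1/(4·29/40)=0.6552>−1
Confirm numerically:
  x=-0.825: |R|=0.66845 <1
  x=-0.745: |R|=0.65739 <1
  x=-0.722: |R|=0.65593 <1
  x=-1.669: |R|=1.35053 >1
  x=-1.631: |R|=1.29762 >1
  x=-1.453: |R|=1.07763 >1
Interval (-1.3793, 0).

(-1.3793,0); λ=-7 ⇒ h* = (40/29)/7 = 0.1970.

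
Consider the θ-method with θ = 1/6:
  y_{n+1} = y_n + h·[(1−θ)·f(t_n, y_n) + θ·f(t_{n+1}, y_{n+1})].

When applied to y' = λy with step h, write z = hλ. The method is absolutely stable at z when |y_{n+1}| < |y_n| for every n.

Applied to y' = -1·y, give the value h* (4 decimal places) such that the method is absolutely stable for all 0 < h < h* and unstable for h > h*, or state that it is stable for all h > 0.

(-3.0000,0); λ=-1 ⇒ h* = (3)/1 = 3.0000.

Test eqn y'=λy, z=hλ:
  y_{n+1} = y_n + z·[5/6·y_n + 1/6·y_{n+1}] ⇒ (1 − 1/6z)y_{n+1} = (1 + 5/6z)y_n
  so R(z) = (1 + 5/6z)/(1 − 1/6z).

Boundary: |R(x)|=1, x<0.
x=-1.51: |R|=0.2064
R=−1: 1+5/6x = −1+1/6x ⇒ -2/3x=2 ⇒ x=2/(-2/3)=-3.0000
Confirm numerically:
  x=-2.571: |R|=0.79979 <1
  x=-1.657: |R|=0.29842 <1
  x=-1.638: |R|=0.28672 <1
  x=-3.361: |R|=1.15426 >1
  x=-3.231: |R|=1.10010 >1
Interval (-3.0000, 0).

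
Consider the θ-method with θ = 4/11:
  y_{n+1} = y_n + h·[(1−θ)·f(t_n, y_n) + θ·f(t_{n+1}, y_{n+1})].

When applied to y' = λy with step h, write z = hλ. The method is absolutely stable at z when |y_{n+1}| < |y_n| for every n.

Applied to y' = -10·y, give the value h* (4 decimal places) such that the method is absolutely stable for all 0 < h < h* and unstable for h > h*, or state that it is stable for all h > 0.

Test eqn y'=λy, z=hλ:
  y_{n+1} = y_n + z·[7/11·y_n + 4/11·y_{n+1}] ⇒ (1 − 4/11z)y_{n+1} = (1 + 7/11z)y_n
  Hence R(z) = (1 + 7/11z)/(1 − 4/11z).

Boundary: |R(x)|=1, x<0.
x=-1.13: |R|=0.1991
R=−1: 1+7/11x = −1+4/11x ⇒ -3/11x=2 ⇒ x=2/(-3/11)=-7.3333
Confirm numerically:
  x=-6.261: |R|=0.91075 <1
  x=-5.695: |R|=0.85450 <1
  x=-5.120: |R|=0.78907 <1
  x=-4.570: |R|=0.71687 <1
  x=-7.637: |R|=1.02193 >1
  x=-7.502: |R|=1.01234 >1
  x=-7.422: |R|=1.00654 >1
So |R|<1 on (-7.3333, 0).

(-7.3333,0); λ=-10 ⇒ h* = (22/3)/10 = 0.7333.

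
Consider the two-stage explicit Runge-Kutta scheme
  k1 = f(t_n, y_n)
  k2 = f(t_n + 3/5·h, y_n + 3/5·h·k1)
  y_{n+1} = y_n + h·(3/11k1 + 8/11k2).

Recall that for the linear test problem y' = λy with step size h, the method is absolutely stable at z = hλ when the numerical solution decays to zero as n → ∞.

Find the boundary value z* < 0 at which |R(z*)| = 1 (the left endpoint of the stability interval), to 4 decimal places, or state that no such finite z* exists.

On y'=λy, z=hλ:
  k1=λy_n ⇒ h·k1=z·y_n;  k2=λ(1+3/5z)y_n ⇒ h·k2=z(1+3/5z)y_n
  y_{n+1}/y_n = 1 + 3/11z + 8/11z(1+3/5z) = 1 + z + 24/55z²
  Hence R(z) = 1 + z + 24/55z².

Find x<0 with |R(x)|<1.
x=-1.45: |R|=0.4675
R=1: x+24/55x²=0 ⇒ x=−55/24=-2.2917; min R=1−1/(4·24/55)=0.4271>−1
Confirm numerically:
  x=-2.217: |R|=0.92777 <1
  x=-1.932: |R|=0.69678 <1
  x=-1.865: |R|=0.65277 <1
  x=-1.656: |R|=0.54066 <1
  x=-2.729: |R|=1.52079 >1
  x=-2.679: |R|=1.45280 >1
  x=-2.569: |R|=1.31090 >1
Stable set (-2.2917, 0).

z* = -2.2917.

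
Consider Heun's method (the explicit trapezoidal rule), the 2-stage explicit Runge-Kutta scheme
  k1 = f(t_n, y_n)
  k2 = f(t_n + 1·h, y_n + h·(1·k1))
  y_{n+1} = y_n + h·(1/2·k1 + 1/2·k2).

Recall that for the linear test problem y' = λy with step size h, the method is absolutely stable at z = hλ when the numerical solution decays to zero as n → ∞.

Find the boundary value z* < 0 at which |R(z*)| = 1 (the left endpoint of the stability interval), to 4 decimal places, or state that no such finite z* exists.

With y'=λy (z=hλ):
  order 2, 2-stage ⇒ R(z)=1+z+z^2/2
  (e.g. R(-0.59)=0.58405, |R|=0.58405)

Need |R(x)|<1, x<0.
x=-0.59: |R|=0.5840
|R(-2.2)|=1.2200 |R(-1.45)|=0.6013 |R(-1.39)|=0.5760
Bisect:
  x_lo=-2.7373 |R|=2.0091  x_hi=-0.3675 |R|=0.7000
  mid=-1.55240 |R|=0.65258 →hi
  mid=-2.14486 |R|=1.15535 →lo
  mid=-1.84863 |R|=0.86009 →hi
  mid=-1.99675 |R|=0.99675 →hi
  mid=-2.07080 |R|=1.07331 →lo
  mid=-2.03378 |R|=1.03435 →lo
  mid=-2.01526 |R|=1.01538 →lo
  mid=-2.00600 |R|=1.00602 →lo
  mid=-2.00138 |R|=1.00138 →lo
  mid=-1.99906 |R|=0.99906 →hi
  ...
  [-2.00007,-1.99993] ⇒ x*=-2.0000
Stable set (-2.0000, 0).

z* = -2.0000.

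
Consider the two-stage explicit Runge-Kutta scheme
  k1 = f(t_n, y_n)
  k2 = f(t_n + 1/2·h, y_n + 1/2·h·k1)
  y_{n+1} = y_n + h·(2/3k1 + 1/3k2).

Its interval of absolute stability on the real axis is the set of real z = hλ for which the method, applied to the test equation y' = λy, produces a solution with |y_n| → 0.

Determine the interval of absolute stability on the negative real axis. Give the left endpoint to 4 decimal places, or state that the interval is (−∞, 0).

z∈(-6.0000,0).

With y'=λy (z=hλ):
  k1=λy_n ⇒ h·k1=z·y_n;  k2=λ(1+1/2z)y_n ⇒ h·k2=z(1+1/2z)y_n
  y_{n+1}/y_n = 1 + 2/3z + 1/3z(1+1/2z) = 1 + z + 1/6z²
  Hence R(z) = 1 + z + 1/6z².

Need |R(x)|<1, x<0.
x=-0.59: |R|=0.4680
R=1: x+1/6x²=0 ⇒ x=−6=-6.0000; min R=1−1/(4·1/6)=-0.5000>−1
Confirm numerically:
  x=-5.366: |R|=0.43299 <1
  x=-3.740: |R|=0.40873 <1
  x=-3.206: |R|=0.49293 <1
  x=-2.899: |R|=0.49830 <1
  x=-6.437: |R|=1.46883 >1
  x=-6.432: |R|=1.46310 >1
  x=-6.212: |R|=1.21949 >1
Stable set (-6.0000, 0).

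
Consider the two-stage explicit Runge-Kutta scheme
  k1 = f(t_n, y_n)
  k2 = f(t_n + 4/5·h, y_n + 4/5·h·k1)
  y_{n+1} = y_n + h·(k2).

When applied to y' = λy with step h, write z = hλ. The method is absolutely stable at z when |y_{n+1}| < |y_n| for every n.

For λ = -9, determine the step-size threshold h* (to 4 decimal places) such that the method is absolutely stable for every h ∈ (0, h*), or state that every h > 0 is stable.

(-1.2500,0); λ=-9 ⇒ h* = (5/4)/9 = 0.1389.

Set f=λy, z=hλ:
  k1=λy_n ⇒ h·k1=z·y_n;  k2=λ(1+4/5z)y_n ⇒ h·k2=z(1+4/5z)y_n
  y_{n+1}/y_n = 1 + z(1+4/5z) = 1 + z + 4/5z²
  ⇒ R(z) = 1 + z + 4/5z².

Need |R(x)|<1, x<0.
x=-0.92: |R|=0.7571
R=1: x+4/5x²=0 ⇒ x=−5/4=-1.2500; min R=1−1/(4·4/5)=0.6875>−1
Confirm numerically:
  x=-1.224: |R|=0.97454 <1
  x=-0.806: |R|=0.71371 <1
  x=-0.544: |R|=0.69275 <1
  x=-1.844: |R|=1.87627 >1
  x=-1.782: |R|=1.75842 >1
  x=-1.762: |R|=1.72172 >1
Interval (-1.2500, 0).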